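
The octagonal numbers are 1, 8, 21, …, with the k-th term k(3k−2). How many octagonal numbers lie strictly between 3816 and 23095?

52

The n-th octagonal number is n(3n−2).
Smallest index with value > 3816: n = 37 (giving 4033).
Largest index with value < 23095: n = 88 (giving 23056).
Indices 37 through 88: 52 terms.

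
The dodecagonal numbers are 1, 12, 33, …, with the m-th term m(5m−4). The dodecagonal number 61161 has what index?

Set n(5n−4) = 61161, giving 5n² − 4n − 61161 = 0.
The discriminant is 16 + 20·61161 = 1223236, and √1223236 = 1106.
So n = (4 + 1106) / 10 = 1110/10 = 111.
Check: 111·(5·111 − 4) = 61161. ✓

111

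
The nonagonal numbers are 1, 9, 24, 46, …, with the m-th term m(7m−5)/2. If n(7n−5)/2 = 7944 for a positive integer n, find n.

Set n(7n−5)/2 = 7944, giving 7n² − 5n − 15888 = 0.
The discriminant is 25 + 56·7944 = 444889, and √444889 = 667.
So n = (5 + 667) / 14 = 672/14 = 48.
Check: 48·(7·48 − 5)/2 = 7944. ✓

48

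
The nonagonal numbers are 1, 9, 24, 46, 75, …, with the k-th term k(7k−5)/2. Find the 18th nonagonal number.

1089

18·(7·18 − 5)/2 = 18·121/2 = 1089.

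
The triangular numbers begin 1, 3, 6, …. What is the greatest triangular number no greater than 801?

Solve n(n+1)/2 ≤ 801 for integer n.
n = 39 gives 780 ≤ 801, while n = 40 gives 820 > 801; so the answer is 780.

780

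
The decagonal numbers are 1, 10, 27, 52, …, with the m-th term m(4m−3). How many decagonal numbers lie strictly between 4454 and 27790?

50

The n-th decagonal number is n(4n−3).
Smallest index with value > 4454: n = 34 (giving 4522).
Largest index with value < 27790: n = 83 (giving 27307).
Indices 34 through 83: 50 terms.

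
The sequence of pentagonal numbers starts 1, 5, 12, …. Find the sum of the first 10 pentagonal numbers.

550

Σ i(3i−1)/2 = (3Σi² − Σi) / 2 over i = 1..10.
Σi = 55 and Σi² = 385.
(3·385 − 1·55) / 2 = 1100/2 = 550.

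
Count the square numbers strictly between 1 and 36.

4

The n-th square number is n².
Smallest index with value > 1: n = 2 (giving 4).
Largest index with value < 36: n = 5 (giving 25).
Indices 2 through 5: 4 terms.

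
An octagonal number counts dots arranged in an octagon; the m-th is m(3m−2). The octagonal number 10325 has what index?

Set n(3n−2) = 10325, giving 3n² − 2n − 10325 = 0.
So n = (2 + 352) / 6 = 354/6 = 59.

59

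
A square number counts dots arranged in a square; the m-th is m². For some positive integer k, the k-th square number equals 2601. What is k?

We need n² = 2601, so n = √2601 = 51.

51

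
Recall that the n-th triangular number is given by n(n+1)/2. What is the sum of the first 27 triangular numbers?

Σ i(i+1)/2 = (Σi² + Σi) / 2 over i = 1..27.
Σi = 378 and Σi² = 6930.
(1·6930 + 1·378) / 2 = 7308/2 = 3654.

3654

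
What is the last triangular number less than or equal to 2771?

2701

Solve n(n+1)/2 ≤ 2771 for integer n.
n = 73 gives 2701 ≤ 2771, while n = 74 gives 2775 > 2771; so the answer is 2701.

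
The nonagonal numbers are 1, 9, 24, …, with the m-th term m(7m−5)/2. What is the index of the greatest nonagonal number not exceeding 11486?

57

Solve n(7n−5)/2 ≤ 11486 for integer n.
n = 57 gives 11229 ≤ 11486, while n = 58 gives 11629 > 11486; so the answer is index 57.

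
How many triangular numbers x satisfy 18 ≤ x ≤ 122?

10

The n-th triangular number is n(n+1)/2.
Smallest index with value ≥ 18: n = 6 (giving 21).
Largest index with value ≤ 122: n = 15 (giving 120).
Indices 6 through 15: 10 terms.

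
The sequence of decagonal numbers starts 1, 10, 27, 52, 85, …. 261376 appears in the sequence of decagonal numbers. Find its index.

Set n(4n−3) = 261376, giving 4n² − 3n − 261376 = 0.
So n = (3 + 2045) / 8 = 2048/8 = 256.

256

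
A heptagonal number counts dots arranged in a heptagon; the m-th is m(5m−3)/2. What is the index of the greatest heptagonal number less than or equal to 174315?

Solve n(5n−3)/2 ≤ 174315 for integer n.
n = 264 gives 173844 ≤ 174315, while n = 265 gives 175165 > 174315; so the answer is index 264.

264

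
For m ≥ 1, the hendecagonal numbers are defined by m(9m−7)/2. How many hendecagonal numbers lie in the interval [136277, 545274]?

The n-th hendecagonal number is n(9n−7)/2.
Smallest index with value ≥ 136277: n = 175 (giving 137200).
Largest index with value ≤ 545274: n = 348 (giving 543750).
Indices 175 through 348: 174 terms.

174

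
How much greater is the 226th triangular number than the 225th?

226

Consecutive triangular numbers differ by n: T_{226} − T_{225} = 226.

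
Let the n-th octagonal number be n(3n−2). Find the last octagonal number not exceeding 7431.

7400

Solve n(3n−2) ≤ 7431 for integer n.
n = 50 gives 7400 ≤ 7431, while n = 51 gives 7701 > 7431; so the answer is 7400.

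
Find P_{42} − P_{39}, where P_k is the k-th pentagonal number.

42·(3·42 − 1)/2 = 2625 and 39·(3·39 − 1)/2 = 2262.
Difference: 2625 − 2262 = 363.

363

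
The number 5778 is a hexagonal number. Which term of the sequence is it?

Set n(2n−1) = 5778, giving 2n² − n − 5778 = 0.
So n = (1 + 215) / 4 = 216/4 = 54.

54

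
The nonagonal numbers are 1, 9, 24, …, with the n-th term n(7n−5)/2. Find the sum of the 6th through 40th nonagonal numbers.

75285

Σ i(7i−5)/2 = (7Σi² − 5Σi) / 2 over i = 6..40.
Σi = 820 − 15 = 805 and Σi² = 22140 − 55 = 22085.
(7·22085 − 5·805) / 2 = 150570/2 = 75285.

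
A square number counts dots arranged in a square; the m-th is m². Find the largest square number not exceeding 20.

Solve n² ≤ 20 for integer n.
n = 4 gives 16 ≤ 20, while n = 5 gives 25 > 20; so the answer is 16.

16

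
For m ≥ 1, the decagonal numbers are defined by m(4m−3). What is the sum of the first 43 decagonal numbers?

Σ i(4i−3) = 4Σi² − 3Σi over i = 1..43.
Σi = 946 and Σi² = 27434.
4·27434 − 3·946 = 106898.

106898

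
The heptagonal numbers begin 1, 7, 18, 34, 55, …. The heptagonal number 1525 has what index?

25

Set n(5n−3)/2 = 1525, giving 5n² − 3n − 3050 = 0.
The discriminant is 9 + 40·1525 = 61009, and √61009 = 247.
So n = (3 + 247) / 10 = 250/10 = 25.
Check: 25·(5·25 − 3)/2 = 1525. ✓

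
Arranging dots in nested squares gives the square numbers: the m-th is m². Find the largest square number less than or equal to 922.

Solve n² ≤ 922 for integer n.
n = 30 gives 900 ≤ 922, while n = 31 gives 961 > 922; so the answer is 900.

900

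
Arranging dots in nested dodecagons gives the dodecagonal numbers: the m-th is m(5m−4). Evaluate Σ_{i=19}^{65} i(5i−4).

449884

Σ i(5i−4) = 5Σi² − 4Σi over i = 19..65.
Σi = 2145 − 171 = 1974 and Σi² = 93665 − 2109 = 91556.
5·91556 − 4·1974 = 449884.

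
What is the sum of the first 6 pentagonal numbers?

Σ i(3i−1)/2 = (3Σi² − Σi) / 2 over i = 1..6.
Σi = 21 and Σi² = 91.
(3·91 − 1·21) / 2 = 252/2 = 126.

126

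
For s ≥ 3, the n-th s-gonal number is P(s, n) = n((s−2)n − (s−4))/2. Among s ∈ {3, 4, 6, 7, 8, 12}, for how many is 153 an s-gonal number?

s = 3: P(3, 17) = 153. ✓
s = 4: P(4, 12) = 144 and P(4, 13) = 169; 153 is not s-gonal.
s = 6: P(6, 9) = 153. ✓
s = 7: P(7, 8) = 148 and P(7, 9) = 189; 153 is not s-gonal.
s = 8: P(8, 7) = 133 and P(8, 8) = 176; 153 is not s-gonal.
s = 12: P(12, 5) = 105 and P(12, 6) = 156; 153 is not s-gonal.
Hits: s ∈ {3, 6} → 2.

2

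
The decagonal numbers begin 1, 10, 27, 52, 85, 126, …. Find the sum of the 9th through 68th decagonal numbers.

Σ i(4i−3) = 4Σi² − 3Σi over i = 9..68.
Σi = 2346 − 36 = 2310 and Σi² = 107134 − 204 = 106930.
4·106930 − 3·2310 = 420790.

420790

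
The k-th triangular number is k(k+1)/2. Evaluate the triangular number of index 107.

5778

The 107th triangular number is n(n+1)/2 with n = 107.
107·108/2 = 11556/2 = 5778.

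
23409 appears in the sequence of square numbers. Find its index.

We need n² = 23409, so n = √23409 = 153.
Check: 153² = 23409. ✓

153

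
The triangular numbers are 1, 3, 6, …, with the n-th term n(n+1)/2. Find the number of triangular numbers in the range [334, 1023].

19

The n-th triangular number is n(n+1)/2.
Smallest index with value ≥ 334: n = 26 (giving 351).
Largest index with value ≤ 1023: n = 44 (giving 990).
Indices 26 through 44: 19 terms.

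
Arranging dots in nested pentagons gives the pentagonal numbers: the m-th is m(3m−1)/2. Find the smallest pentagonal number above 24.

35

Solve n(3n−1)/2 > 24 for integer n.
The largest n with value ≤ 24 is 4 (since 22 ≤ 24 < 35), so the first above is n = 5, value 35.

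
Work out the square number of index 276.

The 276th square number is n² with n = 276.
276² = 76176.

76176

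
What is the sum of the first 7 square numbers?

Σ_{i=1}^{7} i² = 7·8·15/6 = 140.

140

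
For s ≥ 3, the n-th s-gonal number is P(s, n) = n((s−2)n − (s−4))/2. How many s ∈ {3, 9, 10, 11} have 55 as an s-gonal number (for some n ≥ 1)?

1

s = 3: P(3, 10) = 55. ✓
s = 9: P(9, 4) = 46 and P(9, 5) = 75; 55 is not s-gonal.
s = 10: P(10, 4) = 52 and P(10, 5) = 85; 55 is not s-gonal.
s = 11: P(11, 3) = 30 and P(11, 4) = 58; 55 is not s-gonal.
Hits: s ∈ {3} → 1.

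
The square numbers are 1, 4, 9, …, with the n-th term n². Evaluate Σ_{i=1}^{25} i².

Σ_{i=1}^{25} i² = 25·26·51/6 = 5525.

5525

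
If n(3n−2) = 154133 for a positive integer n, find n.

227

Set n(3n−2) = 154133, giving 3n² − 2n − 154133 = 0.
The discriminant is 4 + 12·154133 = 1849600, and √1849600 = 1360.
So n = (2 + 1360) / 6 = 1362/6 = 227.
Check: 227·(3·227 − 2) = 154133. ✓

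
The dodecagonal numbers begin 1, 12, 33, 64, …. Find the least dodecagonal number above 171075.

Solve n(5n−4) > 171075 for integer n.
The largest n with value ≤ 171075 is 185 (since 170385 ≤ 171075 < 172236), so the first above is n = 186, value 172236.

172236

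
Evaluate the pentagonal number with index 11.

176

The 11th pentagonal number is n(3n−1)/2 with n = 11.
11·(3·11 − 1)/2 = 11·32/2 = 11·16 = 176.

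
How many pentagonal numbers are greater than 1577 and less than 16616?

The n-th pentagonal number is n(3n−1)/2.
Smallest index with value > 1577: n = 33 (giving 1617).
Largest index with value < 16616: n = 105 (giving 16485).
Indices 33 through 105: 73 terms.

73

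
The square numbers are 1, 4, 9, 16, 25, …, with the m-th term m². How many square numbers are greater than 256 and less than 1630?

The n-th square number is n².
Smallest index with value > 256: n = 17 (giving 289).
Largest index with value < 1630: n = 40 (giving 1600).
Indices 17 through 40: 24 terms.

24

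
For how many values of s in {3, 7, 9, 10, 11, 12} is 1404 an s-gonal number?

1

s = 3: P(3, 52) = 1378 and P(3, 53) = 1431; 1404 is not s-gonal.
s = 7: P(7, 24) = 1404. ✓
s = 9: P(9, 20) = 1350 and P(9, 21) = 1491; 1404 is not s-gonal.
s = 10: P(10, 19) = 1387 and P(10, 20) = 1540; 1404 is not s-gonal.
s = 11: P(11, 18) = 1395 and P(11, 19) = 1558; 1404 is not s-gonal.
s = 12: P(12, 17) = 1377 and P(12, 18) = 1548; 1404 is not s-gonal.
Hits: s ∈ {7} → 1.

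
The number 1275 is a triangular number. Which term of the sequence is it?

50

Set n(n+1)/2 = 1275, giving n² + n − 2550 = 0.
The discriminant is 1 + 8·1275 = 10201, and √10201 = 101.
So n = (-1 + 101) / 2 = 100/2 = 50.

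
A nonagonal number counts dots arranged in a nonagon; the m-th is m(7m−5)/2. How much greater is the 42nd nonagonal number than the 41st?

288

Consecutive nonagonal numbers differ by 7n − 6: here 7·42 − 6 = 288.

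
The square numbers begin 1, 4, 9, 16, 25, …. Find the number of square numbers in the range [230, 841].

14

The n-th square number is n².
Smallest index with value ≥ 230: n = 16 (giving 256).
Largest index with value ≤ 841: n = 29 (giving 841).
Indices 16 through 29: 14 terms.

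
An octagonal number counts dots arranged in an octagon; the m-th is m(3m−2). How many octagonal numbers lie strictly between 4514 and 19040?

40

The n-th octagonal number is n(3n−2).
Smallest index with value > 4514: n = 40 (giving 4720).
Largest index with value < 19040: n = 79 (giving 18565).
Indices 40 through 79: 40 terms.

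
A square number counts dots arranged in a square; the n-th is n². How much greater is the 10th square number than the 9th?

19

n² − (n−1)² = 2n − 1, so 10² − 9² = 2·10 − 1 = 19.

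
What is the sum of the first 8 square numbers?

204

Σ_{i=1}^{8} i² = 8·9·17/6 = 204.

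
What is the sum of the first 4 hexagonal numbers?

50

Σ i(2i−1) = 2Σi² − Σi over i = 1..4.
Σi = 10 and Σi² = 30.
2·30 − 1·10 = 50.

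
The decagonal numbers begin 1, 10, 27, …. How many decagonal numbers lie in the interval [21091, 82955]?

The n-th decagonal number is n(4n−3).
Smallest index with value ≥ 21091: n = 73 (giving 21097).
Largest index with value ≤ 82955: n = 144 (giving 82512).
Indices 73 through 144: 72 terms.

72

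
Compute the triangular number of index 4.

10

The 4th triangular number is n(n+1)/2 with n = 4.
4·5/2 = 20/2 = 10.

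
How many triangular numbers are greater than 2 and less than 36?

The n-th triangular number is n(n+1)/2.
Smallest index with value > 2: n = 2 (giving 3).
Largest index with value < 36: n = 7 (giving 28).
Indices 2 through 7: 6 terms.

6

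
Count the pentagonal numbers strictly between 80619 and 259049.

The n-th pentagonal number is n(3n−1)/2.
Smallest index with value > 80619: n = 232 (giving 80620).
Largest index with value < 259049: n = 415 (giving 258130).
Indices 232 through 415: 184 terms.

184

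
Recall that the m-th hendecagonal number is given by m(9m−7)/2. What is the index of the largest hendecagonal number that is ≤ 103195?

151

Solve n(9n−7)/2 ≤ 103195 for integer n.
n = 151 gives 102076 ≤ 103195, while n = 152 gives 103436 > 103195; so the answer is index 151.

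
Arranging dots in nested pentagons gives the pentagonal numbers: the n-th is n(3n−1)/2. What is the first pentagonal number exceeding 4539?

Solve n(3n−1)/2 > 4539 for integer n.
The largest n with value ≤ 4539 is 55 (since 4510 ≤ 4539 < 4676), so the first above is n = 56, value 4676.

4676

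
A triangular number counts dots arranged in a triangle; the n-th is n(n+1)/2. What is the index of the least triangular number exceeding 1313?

51

Solve n(n+1)/2 > 1313 for integer n.
The largest n with value ≤ 1313 is 50 (since 1275 ≤ 1313 < 1326), so the first above is n = 51, value 1326.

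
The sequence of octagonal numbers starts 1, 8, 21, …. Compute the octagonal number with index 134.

The 134th octagonal number is n(3n−2) with n = 134.
134·(3·134 − 2) = 134·400 = 53600.

53600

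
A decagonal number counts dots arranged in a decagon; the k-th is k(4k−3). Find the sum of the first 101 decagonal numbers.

1378751

Σ i(4i−3) = 4Σi² − 3Σi over i = 1..101.
Σi = 5151 and Σi² = 348551.
4·348551 − 3·5151 = 1378751.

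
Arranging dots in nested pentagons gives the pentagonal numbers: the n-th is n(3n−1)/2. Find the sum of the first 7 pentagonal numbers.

Σ i(3i−1)/2 = (3Σi² − Σi) / 2 over i = 1..7.
Σi = 28 and Σi² = 140.
(3·140 − 1·28) / 2 = 392/2 = 196.

196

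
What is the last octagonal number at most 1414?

1408

Solve n(3n−2) ≤ 1414 for integer n.
n = 22 gives 1408 ≤ 1414, while n = 23 gives 1541 > 1414; so the answer is 1408.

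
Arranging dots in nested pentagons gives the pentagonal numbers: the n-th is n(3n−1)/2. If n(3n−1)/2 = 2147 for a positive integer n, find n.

Set n(3n−1)/2 = 2147, giving 3n² − n − 4294 = 0.
The discriminant is 1 + 24·2147 = 51529, and √51529 = 227.
So n = (1 + 227) / 6 = 228/6 = 38.
Check: 38·(3·38 − 1)/2 = 2147. ✓

38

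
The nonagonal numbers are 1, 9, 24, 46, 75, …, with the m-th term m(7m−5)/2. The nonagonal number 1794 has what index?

23

Set n(7n−5)/2 = 1794, giving 7n² − 5n − 3588 = 0.
The discriminant is 25 + 56·1794 = 100489, and √100489 = 317.
So n = (5 + 317) / 14 = 322/14 = 23.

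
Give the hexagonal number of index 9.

The 9th hexagonal number is n(2n−1) with n = 9.
9·(2·9 − 1) = 9·17 = 153.

153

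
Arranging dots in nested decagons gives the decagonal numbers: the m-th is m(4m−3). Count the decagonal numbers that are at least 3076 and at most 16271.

36

The n-th decagonal number is n(4n−3).
Smallest index with value ≥ 3076: n = 29 (giving 3277).
Largest index with value ≤ 16271: n = 64 (giving 16192).
Indices 29 through 64: 36 terms.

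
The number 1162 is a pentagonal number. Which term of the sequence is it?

Set n(3n−1)/2 = 1162, giving 3n² − n − 2324 = 0.
So n = (1 + 167) / 6 = 168/6 = 28.

28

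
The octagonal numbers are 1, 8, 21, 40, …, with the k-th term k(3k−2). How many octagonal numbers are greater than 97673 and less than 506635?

The n-th octagonal number is n(3n−2).
Smallest index with value > 97673: n = 181 (giving 97921).
Largest index with value < 506635: n = 411 (giving 505941).
Indices 181 through 411: 231 terms.

231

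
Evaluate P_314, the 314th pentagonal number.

The 314th pentagonal number is n(3n−1)/2 with n = 314.
314·(3·314 − 1)/2 = 314·941/2 = 147737.

147737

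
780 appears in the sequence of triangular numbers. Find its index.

39

Set n(n+1)/2 = 780, giving n² + n − 1560 = 0.
The discriminant is 1 + 8·780 = 6241, and √6241 = 79.
So n = (-1 + 79) / 2 = 78/2 = 39.
Check: 39·40/2 = 780. ✓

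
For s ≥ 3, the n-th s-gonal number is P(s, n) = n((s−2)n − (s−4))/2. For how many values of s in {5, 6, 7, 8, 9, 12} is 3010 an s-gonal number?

1

s = 5: P(5, 44) = 2882 and P(5, 45) = 3015; 3010 is not s-gonal.
s = 6: P(6, 39) = 3003 and P(6, 40) = 3160; 3010 is not s-gonal.
s = 7: P(7, 35) = 3010. ✓
s = 8: P(8, 32) = 3008 and P(8, 33) = 3201; 3010 is not s-gonal.
s = 9: P(9, 29) = 2871 and P(9, 30) = 3075; 3010 is not s-gonal.
s = 12: P(12, 24) = 2784 and P(12, 25) = 3025; 3010 is not s-gonal.
Hits: s ∈ {7} → 1.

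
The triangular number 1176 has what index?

48

Set n(n+1)/2 = 1176, giving n² + n − 2352 = 0.
The discriminant is 1 + 8·1176 = 9409, and √9409 = 97.
So n = (-1 + 97) / 2 = 96/2 = 48.
Check: 48·49/2 = 1176. ✓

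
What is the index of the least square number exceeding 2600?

Solve n² > 2600 for integer n.
The largest n with value ≤ 2600 is 50 (since 2500 ≤ 2600 < 2601), so the first above is n = 51, value 2601.

51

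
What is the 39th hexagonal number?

The 39th hexagonal number is n(2n−1) with n = 39.
39·(2·39 − 1) = 39·77 = 3003.

3003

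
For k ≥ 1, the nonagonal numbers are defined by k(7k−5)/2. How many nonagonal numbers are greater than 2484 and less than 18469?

45

The n-th nonagonal number is n(7n−5)/2.
Smallest index with value > 2484: n = 28 (giving 2674).
Largest index with value < 18469: n = 72 (giving 17964).
Indices 28 through 72: 45 terms.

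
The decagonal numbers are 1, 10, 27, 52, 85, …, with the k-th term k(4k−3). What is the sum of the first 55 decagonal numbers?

223300

Σ i(4i−3) = 4Σi² − 3Σi over i = 1..55.
Σi = 1540 and Σi² = 56980.
4·56980 − 3·1540 = 223300.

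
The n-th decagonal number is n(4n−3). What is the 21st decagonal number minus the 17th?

21·(4·21 − 3) = 1701 and 17·(4·17 − 3) = 1105.
Difference: 1701 − 1105 = 596.

596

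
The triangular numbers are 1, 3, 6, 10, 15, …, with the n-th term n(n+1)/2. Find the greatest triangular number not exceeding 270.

Solve n(n+1)/2 ≤ 270 for integer n.
n = 22 gives 253 ≤ 270, while n = 23 gives 276 > 270; so the answer is 253.

253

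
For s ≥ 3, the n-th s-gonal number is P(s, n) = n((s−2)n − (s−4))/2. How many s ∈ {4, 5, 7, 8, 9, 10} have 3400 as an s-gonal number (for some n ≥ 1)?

1

s = 4: P(4, 58) = 3364 and P(4, 59) = 3481; 3400 is not s-gonal.
s = 5: P(5, 47) = 3290 and P(5, 48) = 3432; 3400 is not s-gonal.
s = 7: P(7, 37) = 3367 and P(7, 38) = 3553; 3400 is not s-gonal.
s = 8: P(8, 34) = 3400. ✓
s = 9: P(9, 31) = 3286 and P(9, 32) = 3504; 3400 is not s-gonal.
s = 10: P(10, 29) = 3277 and P(10, 30) = 3510; 3400 is not s-gonal.
Hits: s ∈ {8} → 1.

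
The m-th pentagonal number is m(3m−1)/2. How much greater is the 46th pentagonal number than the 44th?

269

46·(3·46 − 1)/2 = 3151 and 44·(3·44 − 1)/2 = 2882.
Difference: 3151 − 2882 = 269.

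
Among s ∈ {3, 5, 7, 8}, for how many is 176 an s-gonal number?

s = 3: P(3, 18) = 171 and P(3, 19) = 190; 176 is not s-gonal.
s = 5: P(5, 11) = 176. ✓
s = 7: P(7, 8) = 148 and P(7, 9) = 189; 176 is not s-gonal.
s = 8: P(8, 8) = 176. ✓
Hits: s ∈ {5, 8} → 2.

2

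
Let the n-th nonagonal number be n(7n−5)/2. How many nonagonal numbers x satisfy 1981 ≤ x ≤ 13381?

The n-th nonagonal number is n(7n−5)/2.
Smallest index with value ≥ 1981: n = 25 (giving 2125).
Largest index with value ≤ 13381: n = 62 (giving 13299).
Indices 25 through 62: 38 terms.

38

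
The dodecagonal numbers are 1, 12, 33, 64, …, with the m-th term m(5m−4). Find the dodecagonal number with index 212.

223872

212·(5·212 − 4) = 212·1056 = 223872.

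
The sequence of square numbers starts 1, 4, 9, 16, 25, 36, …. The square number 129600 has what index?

We need n² = 129600, so n = √129600 = 360.
Check: 360² = 129600. ✓

360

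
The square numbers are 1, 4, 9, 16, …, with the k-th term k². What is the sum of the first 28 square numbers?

7714

Σ_{i=1}^{28} i² = 28·29·57/6 = 7714.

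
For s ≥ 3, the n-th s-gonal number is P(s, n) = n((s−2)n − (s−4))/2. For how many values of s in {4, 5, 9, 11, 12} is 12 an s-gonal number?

s = 4: P(4, 3) = 9 and P(4, 4) = 16; 12 is not s-gonal.
s = 5: P(5, 3) = 12. ✓
s = 9: P(9, 2) = 9 and P(9, 3) = 24; 12 is not s-gonal.
s = 11: P(11, 2) = 11 and P(11, 3) = 30; 12 is not s-gonal.
s = 12: P(12, 2) = 12. ✓
Hits: s ∈ {5, 12} → 2.

2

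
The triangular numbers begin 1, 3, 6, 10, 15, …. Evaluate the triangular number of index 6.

21

6·7/2 = 42/2 = 21.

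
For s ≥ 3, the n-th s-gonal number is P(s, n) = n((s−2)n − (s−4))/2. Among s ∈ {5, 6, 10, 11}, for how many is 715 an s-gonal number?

2

s = 5: P(5, 22) = 715. ✓
s = 6: P(6, 19) = 703 and P(6, 20) = 780; 715 is not s-gonal.
s = 10: P(10, 13) = 637 and P(10, 14) = 742; 715 is not s-gonal.
s = 11: P(11, 13) = 715. ✓
Hits: s ∈ {5, 11} → 2.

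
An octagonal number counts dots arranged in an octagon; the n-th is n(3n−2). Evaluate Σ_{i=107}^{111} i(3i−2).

Σ i(3i−2) = 3Σi² − 2Σi over i = 107..111.
Σi = 6216 − 5671 = 545 and Σi² = 462056 − 402641 = 59415.
3·59415 − 2·545 = 177155.

177155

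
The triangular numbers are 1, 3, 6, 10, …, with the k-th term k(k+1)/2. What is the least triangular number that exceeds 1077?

Solve n(n+1)/2 > 1077 for integer n.
The largest n with value ≤ 1077 is 45 (since 1035 ≤ 1077 < 1081), so the first above is n = 46, value 1081.

1081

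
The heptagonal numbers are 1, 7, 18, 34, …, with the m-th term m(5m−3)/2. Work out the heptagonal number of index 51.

The 51st heptagonal number is n(5n−3)/2 with n = 51.
51·(5·51 − 3)/2 = 51·252/2 = 51·126 = 6426.

6426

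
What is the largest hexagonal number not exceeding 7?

6

Solve n(2n−1) ≤ 7 for integer n.
n = 2 gives 6 ≤ 7, while n = 3 gives 15 > 7; so the answer is 6.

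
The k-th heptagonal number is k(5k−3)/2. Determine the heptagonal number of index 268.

268·(5·268 − 3)/2 = 268·1337/2 = 179158.

179158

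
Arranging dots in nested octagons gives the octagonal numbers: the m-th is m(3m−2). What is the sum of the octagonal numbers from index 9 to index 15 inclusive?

2940

Σ i(3i−2) = 3Σi² − 2Σi over i = 9..15.
Σi = 120 − 36 = 84 and Σi² = 1240 − 204 = 1036.
3·1036 − 2·84 = 2940.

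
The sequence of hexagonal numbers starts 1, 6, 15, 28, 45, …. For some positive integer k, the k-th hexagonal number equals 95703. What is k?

Set n(2n−1) = 95703, giving 2n² − n − 95703 = 0.
The discriminant is 1 + 8·95703 = 765625, and √765625 = 875.
So n = (1 + 875) / 4 = 876/4 = 219.

219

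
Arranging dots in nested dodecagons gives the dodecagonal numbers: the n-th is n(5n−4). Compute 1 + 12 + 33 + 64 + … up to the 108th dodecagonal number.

Σ i(5i−4) = 5Σi² − 4Σi over i = 1..108.
Σi = 5886 and Σi² = 425754.
5·425754 − 4·5886 = 2105226.

2105226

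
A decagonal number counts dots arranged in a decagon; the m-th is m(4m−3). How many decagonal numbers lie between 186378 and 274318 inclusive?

46

The n-th decagonal number is n(4n−3).
Smallest index with value ≥ 186378: n = 217 (giving 187705).
Largest index with value ≤ 274318: n = 262 (giving 273790).
Indices 217 through 262: 46 terms.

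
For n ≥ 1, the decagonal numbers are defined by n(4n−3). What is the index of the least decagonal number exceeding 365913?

Solve n(4n−3) > 365913 for integer n.
The largest n with value ≤ 365913 is 302 (since 363910 ≤ 365913 < 366327), so the first above is n = 303, value 366327.

303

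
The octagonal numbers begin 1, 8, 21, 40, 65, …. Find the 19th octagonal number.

1045

19·(3·19 − 2) = 19·55 = 1045.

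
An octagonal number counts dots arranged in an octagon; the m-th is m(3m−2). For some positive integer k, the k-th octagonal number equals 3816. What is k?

36

Set n(3n−2) = 3816, giving 3n² − 2n − 3816 = 0.
The discriminant is 4 + 12·3816 = 45796, and √45796 = 214.
So n = (2 + 214) / 6 = 216/6 = 36.
Check: 36·(3·36 − 2) = 3816. ✓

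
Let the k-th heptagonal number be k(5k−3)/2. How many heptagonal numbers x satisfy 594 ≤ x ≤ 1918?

The n-th heptagonal number is n(5n−3)/2.
Smallest index with value ≥ 594: n = 16 (giving 616).
Largest index with value ≤ 1918: n = 28 (giving 1918).
Indices 16 through 28: 13 terms.

13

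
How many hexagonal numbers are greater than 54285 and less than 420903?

The n-th hexagonal number is n(2n−1).
Smallest index with value > 54285: n = 166 (giving 54946).
Largest index with value < 420903: n = 458 (giving 419070).
Indices 166 through 458: 293 terms.

293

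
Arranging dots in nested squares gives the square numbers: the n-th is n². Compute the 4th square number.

The 4th square number is n² with n = 4.
4² = 16.

16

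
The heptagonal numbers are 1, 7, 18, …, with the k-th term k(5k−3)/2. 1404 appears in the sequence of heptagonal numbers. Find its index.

24

Set n(5n−3)/2 = 1404, giving 5n² − 3n − 2808 = 0.
So n = (3 + 237) / 10 = 240/10 = 24.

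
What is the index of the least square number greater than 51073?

Solve n² > 51073 for integer n.
The largest n with value ≤ 51073 is 225 (since 50625 ≤ 51073 < 51076), so the first above is n = 226, value 51076.

226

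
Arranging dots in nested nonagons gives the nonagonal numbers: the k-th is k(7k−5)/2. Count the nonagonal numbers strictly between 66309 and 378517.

191

The n-th nonagonal number is n(7n−5)/2.
Smallest index with value > 66309: n = 139 (giving 67276).
Largest index with value < 378517: n = 329 (giving 378021).
Indices 139 through 329: 191 terms.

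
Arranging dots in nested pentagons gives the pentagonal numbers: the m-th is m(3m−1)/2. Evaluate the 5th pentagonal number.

The 5th pentagonal number is n(3n−1)/2 with n = 5.
5·(3·5 − 1)/2 = 5·14/2 = 5·7 = 35.

35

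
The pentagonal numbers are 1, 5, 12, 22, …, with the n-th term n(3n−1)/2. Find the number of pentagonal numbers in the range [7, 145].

8

The n-th pentagonal number is n(3n−1)/2.
Smallest index with value ≥ 7: n = 3 (giving 12).
Largest index with value ≤ 145: n = 10 (giving 145).
Indices 3 through 10: 8 terms.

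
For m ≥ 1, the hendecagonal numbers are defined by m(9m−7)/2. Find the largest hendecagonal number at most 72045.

Solve n(9n−7)/2 ≤ 72045 for integer n.
n = 126 gives 71001 ≤ 72045, while n = 127 gives 72136 > 72045; so the answer is 71001.

71001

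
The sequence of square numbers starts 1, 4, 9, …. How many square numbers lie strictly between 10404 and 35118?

85

The n-th square number is n².
Smallest index with value > 10404: n = 103 (giving 10609).
Largest index with value < 35118: n = 187 (giving 34969).
Indices 103 through 187: 85 terms.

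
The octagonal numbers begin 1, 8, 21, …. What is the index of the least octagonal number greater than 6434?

47

Solve n(3n−2) > 6434 for integer n.
The largest n with value ≤ 6434 is 46 (since 6256 ≤ 6434 < 6533), so the first above is n = 47, value 6533.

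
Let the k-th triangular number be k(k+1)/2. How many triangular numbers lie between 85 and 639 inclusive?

The n-th triangular number is n(n+1)/2.
Smallest index with value ≥ 85: n = 13 (giving 91).
Largest index with value ≤ 639: n = 35 (giving 630).
Indices 13 through 35: 23 terms.

23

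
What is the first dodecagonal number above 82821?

Solve n(5n−4) > 82821 for integer n.
The largest n with value ≤ 82821 is 129 (since 82689 ≤ 82821 < 83980), so the first above is n = 130, value 83980.

83980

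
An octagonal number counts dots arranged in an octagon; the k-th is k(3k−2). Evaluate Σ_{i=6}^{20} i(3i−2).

8055

Σ i(3i−2) = 3Σi² − 2Σi over i = 6..20.
Σi = 210 − 15 = 195 and Σi² = 2870 − 55 = 2815.
3·2815 − 2·195 = 8055.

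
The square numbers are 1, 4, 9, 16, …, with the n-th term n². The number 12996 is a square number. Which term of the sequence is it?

114

We need n² = 12996, so n = √12996 = 114.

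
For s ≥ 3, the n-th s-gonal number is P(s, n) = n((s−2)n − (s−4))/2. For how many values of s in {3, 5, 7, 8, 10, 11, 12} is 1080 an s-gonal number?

1

s = 3: P(3, 45) = 1035 and P(3, 46) = 1081; 1080 is not s-gonal.
s = 5: P(5, 27) = 1080. ✓
s = 7: P(7, 21) = 1071 and P(7, 22) = 1177; 1080 is not s-gonal.
s = 8: P(8, 19) = 1045 and P(8, 20) = 1160; 1080 is not s-gonal.
s = 10: P(10, 16) = 976 and P(10, 17) = 1105; 1080 is not s-gonal.
s = 11: P(11, 15) = 960 and P(11, 16) = 1096; 1080 is not s-gonal.
s = 12: P(12, 15) = 1065 and P(12, 16) = 1216; 1080 is not s-gonal.
Hits: s ∈ {5} → 1.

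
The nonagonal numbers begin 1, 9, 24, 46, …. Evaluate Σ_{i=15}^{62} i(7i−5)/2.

276640

Σ i(7i−5)/2 = (7Σi² − 5Σi) / 2 over i = 15..62.
Σi = 1953 − 105 = 1848 and Σi² = 81375 − 1015 = 80360.
(7·80360 − 5·1848) / 2 = 553280/2 = 276640.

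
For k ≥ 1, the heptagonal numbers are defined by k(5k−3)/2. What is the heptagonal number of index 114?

32319

The 114th heptagonal number is n(5n−3)/2 with n = 114.
114·(5·114 − 3)/2 = 114·567/2 = 32319.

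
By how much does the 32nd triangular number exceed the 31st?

Consecutive triangular numbers differ by n: T_{32} − T_{31} = 32.

32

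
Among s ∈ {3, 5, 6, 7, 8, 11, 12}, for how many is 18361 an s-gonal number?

s = 3: P(3, 191) = 18336 and P(3, 192) = 18528; 18361 is not s-gonal.
s = 5: P(5, 110) = 18095 and P(5, 111) = 18426; 18361 is not s-gonal.
s = 6: P(6, 96) = 18336 and P(6, 97) = 18721; 18361 is not s-gonal.
s = 7: P(7, 86) = 18361. ✓
s = 8: P(8, 78) = 18096 and P(8, 79) = 18565; 18361 is not s-gonal.
s = 11: P(11, 64) = 18208 and P(11, 65) = 18785; 18361 is not s-gonal.
s = 12: P(12, 61) = 18361. ✓
Hits: s ∈ {7, 12} → 2.

2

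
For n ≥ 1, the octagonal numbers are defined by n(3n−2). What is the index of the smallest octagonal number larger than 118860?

200

Solve n(3n−2) > 118860 for integer n.
The largest n with value ≤ 118860 is 199 (since 118405 ≤ 118860 < 119600), so the first above is n = 200, value 119600.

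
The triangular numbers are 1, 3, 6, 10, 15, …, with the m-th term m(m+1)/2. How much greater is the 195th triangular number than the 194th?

Consecutive triangular numbers differ by n: T_{195} − T_{194} = 195.

195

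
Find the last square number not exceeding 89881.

Solve n² ≤ 89881 for integer n.
n = 299 gives 89401 ≤ 89881, while n = 300 gives 90000 > 89881; so the answer is 89401.

89401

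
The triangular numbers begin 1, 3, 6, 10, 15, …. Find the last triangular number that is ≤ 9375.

Solve n(n+1)/2 ≤ 9375 for integer n.
n = 136 gives 9316 ≤ 9375, while n = 137 gives 9453 > 9375; so the answer is 9316.

9316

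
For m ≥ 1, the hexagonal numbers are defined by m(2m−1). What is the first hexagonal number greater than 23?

Solve n(2n−1) > 23 for integer n.
The largest n with value ≤ 23 is 3 (since 15 ≤ 23 < 28), so the first above is n = 4, value 28.

28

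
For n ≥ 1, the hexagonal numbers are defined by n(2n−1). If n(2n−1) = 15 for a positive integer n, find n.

Set n(2n−1) = 15, giving 2n² − n − 15 = 0.
The discriminant is 1 + 8·15 = 121, and √121 = 11.
So n = (1 + 11) / 4 = 12/4 = 3.

3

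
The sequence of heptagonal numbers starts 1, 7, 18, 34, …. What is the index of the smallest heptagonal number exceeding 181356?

270

Solve n(5n−3)/2 > 181356 for integer n.
The largest n with value ≤ 181356 is 269 (since 180499 ≤ 181356 < 181845), so the first above is n = 270, value 181845.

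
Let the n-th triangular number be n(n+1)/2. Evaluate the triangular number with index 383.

73536

The 383rd triangular number is n(n+1)/2 with n = 383.
383·384/2 = 147072/2 = 73536.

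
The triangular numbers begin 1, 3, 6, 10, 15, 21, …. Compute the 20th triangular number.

210

20·21/2 = 420/2 = 210.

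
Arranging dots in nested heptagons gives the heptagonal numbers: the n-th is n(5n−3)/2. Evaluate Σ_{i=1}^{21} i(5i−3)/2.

7931

Σ i(5i−3)/2 = (5Σi² − 3Σi) / 2 over i = 1..21.
Σi = 231 and Σi² = 3311.
(5·3311 − 3·231) / 2 = 15862/2 = 7931.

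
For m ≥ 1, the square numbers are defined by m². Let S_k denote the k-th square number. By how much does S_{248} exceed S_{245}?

248² = 61504 and 245² = 60025.
Difference: 61504 − 60025 = 1479.

1479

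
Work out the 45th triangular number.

45·46/2 = 2070/2 = 1035.

1035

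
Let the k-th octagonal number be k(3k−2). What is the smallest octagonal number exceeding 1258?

Solve n(3n−2) > 1258 for integer n.
The largest n with value ≤ 1258 is 20 (since 1160 ≤ 1258 < 1281), so the first above is n = 21, value 1281.

1281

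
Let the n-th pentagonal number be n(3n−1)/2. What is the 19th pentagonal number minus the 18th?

55

Consecutive pentagonal numbers differ by 3n − 2: here 3·19 − 2 = 55.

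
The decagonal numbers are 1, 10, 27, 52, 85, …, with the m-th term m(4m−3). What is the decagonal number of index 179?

127627

179·(4·179 − 3) = 179·713 = 127627.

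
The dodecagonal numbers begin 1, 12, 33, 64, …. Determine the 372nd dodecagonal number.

690432

The 372nd dodecagonal number is n(5n−4) with n = 372.
372·(5·372 − 4) = 372·1856 = 690432.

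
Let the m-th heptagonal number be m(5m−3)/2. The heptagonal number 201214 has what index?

Set n(5n−3)/2 = 201214, giving 5n² − 3n − 402428 = 0.
The discriminant is 9 + 40·201214 = 8048569, and √8048569 = 2837.
So n = (3 + 2837) / 10 = 2840/10 = 284.
Check: 284·(5·284 − 3)/2 = 201214. ✓

284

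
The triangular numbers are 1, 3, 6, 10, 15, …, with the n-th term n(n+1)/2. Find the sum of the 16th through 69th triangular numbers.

56475

Σ i(i+1)/2 = (Σi² + Σi) / 2 over i = 16..69.
Σi = 2415 − 120 = 2295 and Σi² = 111895 − 1240 = 110655.
(1·110655 + 1·2295) / 2 = 112950/2 = 56475.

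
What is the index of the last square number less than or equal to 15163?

Solve n² ≤ 15163 for integer n.
n = 123 gives 15129 ≤ 15163, while n = 124 gives 15376 > 15163; so the answer is index 123.

123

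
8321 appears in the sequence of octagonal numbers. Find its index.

53

Set n(3n−2) = 8321, giving 3n² − 2n − 8321 = 0.
The discriminant is 4 + 12·8321 = 99856, and √99856 = 316.
So n = (2 + 316) / 6 = 318/6 = 53.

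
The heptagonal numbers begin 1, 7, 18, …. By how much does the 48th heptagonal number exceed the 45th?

48·(5·48 − 3)/2 = 5688 and 45·(5·45 − 3)/2 = 4995.
Difference: 5688 − 4995 = 693.

693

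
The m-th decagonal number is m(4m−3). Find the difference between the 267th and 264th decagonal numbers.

6363

267·(4·267 − 3) = 284355 and 264·(4·264 − 3) = 277992.
Difference: 284355 − 277992 = 6363.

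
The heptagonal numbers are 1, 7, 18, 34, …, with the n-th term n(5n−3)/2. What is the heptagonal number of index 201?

100701

201·(5·201 − 3)/2 = 201·1002/2 = 201·501 = 100701.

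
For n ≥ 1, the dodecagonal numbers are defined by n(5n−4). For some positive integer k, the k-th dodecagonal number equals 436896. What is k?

296

Set n(5n−4) = 436896, giving 5n² − 4n − 436896 = 0.
The discriminant is 16 + 20·436896 = 8737936, and √8737936 = 2956.
So n = (4 + 2956) / 10 = 2960/10 = 296.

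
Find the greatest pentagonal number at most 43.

Solve n(3n−1)/2 ≤ 43 for integer n.
n = 5 gives 35 ≤ 43, while n = 6 gives 51 > 43; so the answer is 35.

35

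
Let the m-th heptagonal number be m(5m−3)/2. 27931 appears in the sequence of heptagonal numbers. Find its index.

Set n(5n−3)/2 = 27931, giving 5n² − 3n − 55862 = 0.
The discriminant is 9 + 40·27931 = 1117249, and √1117249 = 1057.
So n = (3 + 1057) / 10 = 1060/10 = 106.
Check: 106·(5·106 − 3)/2 = 27931. ✓

106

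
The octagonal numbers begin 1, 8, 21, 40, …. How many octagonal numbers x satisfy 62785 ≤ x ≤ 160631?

The n-th octagonal number is n(3n−2).
Smallest index with value ≥ 62785: n = 145 (giving 62785).
Largest index with value ≤ 160631: n = 231 (giving 159621).
Indices 145 through 231: 87 terms.

87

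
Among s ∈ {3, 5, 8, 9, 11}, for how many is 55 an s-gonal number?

1

s = 3: P(3, 10) = 55. ✓
s = 5: P(5, 6) = 51 and P(5, 7) = 70; 55 is not s-gonal.
s = 8: P(8, 4) = 40 and P(8, 5) = 65; 55 is not s-gonal.
s = 9: P(9, 4) = 46 and P(9, 5) = 75; 55 is not s-gonal.
s = 11: P(11, 3) = 30 and P(11, 4) = 58; 55 is not s-gonal.
Hits: s ∈ {3} → 1.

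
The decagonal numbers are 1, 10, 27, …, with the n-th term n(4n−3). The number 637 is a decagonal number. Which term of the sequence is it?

13

Set n(4n−3) = 637, giving 4n² − 3n − 637 = 0.
So n = (3 + 101) / 8 = 104/8 = 13.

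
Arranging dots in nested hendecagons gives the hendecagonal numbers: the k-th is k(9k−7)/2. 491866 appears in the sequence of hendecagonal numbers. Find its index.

Set n(9n−7)/2 = 491866, giving 9n² − 7n − 983732 = 0.
The discriminant is 49 + 72·491866 = 35414401, and √35414401 = 5951.
So n = (7 + 5951) / 18 = 5958/18 = 331.
Check: 331·(9·331 − 7)/2 = 491866. ✓

331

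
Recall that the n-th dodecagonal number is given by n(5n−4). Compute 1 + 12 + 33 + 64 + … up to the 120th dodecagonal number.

2887060

Σ i(5i−4) = 5Σi² − 4Σi over i = 1..120.
Σi = 7260 and Σi² = 583220.
5·583220 − 4·7260 = 2887060.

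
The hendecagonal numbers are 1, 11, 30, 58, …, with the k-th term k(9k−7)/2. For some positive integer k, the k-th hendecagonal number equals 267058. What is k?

244

Set n(9n−7)/2 = 267058, giving 9n² − 7n − 534116 = 0.
So n = (7 + 4385) / 18 = 4392/18 = 244.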